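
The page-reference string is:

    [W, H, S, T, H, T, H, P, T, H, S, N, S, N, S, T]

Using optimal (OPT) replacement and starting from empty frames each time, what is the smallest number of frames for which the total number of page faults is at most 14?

f=1: 16 faults
f=2: 9 faults
f=3: 7 faults
f=4: 6 faults
f=5: 6 faults
f=6: 6 faults
Smallest f with faults ≤ 14 is 2.

2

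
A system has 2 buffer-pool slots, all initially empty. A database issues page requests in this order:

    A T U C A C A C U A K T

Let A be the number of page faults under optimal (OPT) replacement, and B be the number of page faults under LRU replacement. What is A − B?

Under OPT: F F F F . . . . F . F F → 7 faults.
Under LRU: F F F F F . . . F F F F → 9 faults.
A − B = 7 − 9 = -2.

-2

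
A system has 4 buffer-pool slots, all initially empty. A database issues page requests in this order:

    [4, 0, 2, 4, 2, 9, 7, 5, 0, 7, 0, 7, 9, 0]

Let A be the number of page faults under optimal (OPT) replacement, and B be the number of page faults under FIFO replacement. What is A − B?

-1

Under OPT: F F F . . F F F . . . . . . → 6 faults.
Under FIFO: F F F . . F F F F . . . . . → 7 faults.
A − B = 6 − 7 = -1.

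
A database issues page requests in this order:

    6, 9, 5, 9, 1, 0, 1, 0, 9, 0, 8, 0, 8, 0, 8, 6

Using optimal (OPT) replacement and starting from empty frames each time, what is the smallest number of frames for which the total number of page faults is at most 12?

2

f=1: 16 faults
f=2: 8 faults
f=3: 7 faults
f=4: 6 faults
f=5: 6 faults
f=6: 6 faults
Smallest f with faults ≤ 12 is 2.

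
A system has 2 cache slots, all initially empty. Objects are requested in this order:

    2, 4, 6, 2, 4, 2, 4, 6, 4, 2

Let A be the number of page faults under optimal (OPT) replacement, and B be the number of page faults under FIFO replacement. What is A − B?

Under OPT: F F F . F . . F . F → 6 faults.
Under FIFO: F F F F F . . F . F → 7 faults.
A − B = 6 − 7 = -1.

-1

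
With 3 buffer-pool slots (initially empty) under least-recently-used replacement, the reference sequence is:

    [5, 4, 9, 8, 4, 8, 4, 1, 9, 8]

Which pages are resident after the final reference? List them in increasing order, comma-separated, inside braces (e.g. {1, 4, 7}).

5 -> fault, frames (5)
4 -> fault, frames (5 4)
9 -> fault, frames (5 4 9)
8 -> fault, evict 5, frames (4 9 8)
4 -> hit
8 -> hit
4 -> hit
1 -> fault, evict 9, frames (8 4 1)
9 -> fault, evict 8, frames (4 1 9)
8 -> fault, evict 4, frames (1 9 8)

{1, 8, 9}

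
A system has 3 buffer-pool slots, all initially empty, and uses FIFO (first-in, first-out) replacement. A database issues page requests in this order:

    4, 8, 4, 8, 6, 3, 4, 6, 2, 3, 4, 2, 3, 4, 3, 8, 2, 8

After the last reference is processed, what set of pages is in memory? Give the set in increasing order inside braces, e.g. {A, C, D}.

{2, 4, 8}

4 → fault, frames [4]
8 → fault, frames [4, 8]
4 → hit
8 → hit
6 → fault, frames [4, 8, 6]
3 → fault, evict 4, frames [8, 6, 3]
4 → fault, evict 8, frames [6, 3, 4]
6 → hit
2 → fault, evict 6, frames [3, 4, 2]
3 → hit
4 → hit
2 → hit
3 → hit
4 → hit
3 → hit
8 → fault, evict 3, frames [4, 2, 8]
2 → hit
8 → hit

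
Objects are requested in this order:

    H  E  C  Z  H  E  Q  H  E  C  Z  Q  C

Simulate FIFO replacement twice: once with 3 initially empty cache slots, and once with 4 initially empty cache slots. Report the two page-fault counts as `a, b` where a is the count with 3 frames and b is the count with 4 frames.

3 frames: F F F F F F F . . F F . . → 9 faults.
4 frames: F F F F . . F F F F F F . → 10 faults.
10 > 9: adding a frame increased faults — Belady's anomaly.

9, 10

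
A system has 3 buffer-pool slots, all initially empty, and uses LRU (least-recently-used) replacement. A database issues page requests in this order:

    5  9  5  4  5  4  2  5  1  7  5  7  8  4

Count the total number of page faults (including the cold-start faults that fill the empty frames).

8

5 → fault, frames (5)
9 → fault, frames (5 9)
5 → hit
4 → fault, frames (9 5 4)
5 → hit
4 → hit
2 → fault, evict 9, frames (5 4 2)
5 → hit
1 → fault, evict 4, frames (2 5 1)
7 → fault, evict 2, frames (5 1 7)
5 → hit
7 → hit
8 → fault, evict 1, frames (5 7 8)
4 → fault, evict 5, frames (7 8 4)
Page faults: 8.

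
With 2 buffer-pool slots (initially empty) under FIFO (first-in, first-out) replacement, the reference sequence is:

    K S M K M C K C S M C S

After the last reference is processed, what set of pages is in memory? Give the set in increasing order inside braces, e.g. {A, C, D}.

{C, S}

K → miss, frames (K)
S → miss, frames (K S)
M → miss, evict K, frames (S M)
K → miss, evict S, frames (M K)
M → hit
C → miss, evict M, frames (K C)
K → hit
C → hit
S → miss, evict K, frames (C S)
M → miss, evict C, frames (S M)
C → miss, evict S, frames (M C)
S → miss, evict M, frames (C S)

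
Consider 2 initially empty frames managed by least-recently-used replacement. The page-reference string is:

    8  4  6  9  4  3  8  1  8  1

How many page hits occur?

8 -> fault, frames [8]
4 -> fault, frames [8, 4]
6 -> fault, evict 8, frames [4, 6]
9 -> fault, evict 4, frames [6, 9]
4 -> fault, evict 6, frames [9, 4]
3 -> fault, evict 9, frames [4, 3]
8 -> fault, evict 4, frames [3, 8]
1 -> fault, evict 3, frames [8, 1]
8 -> hit
1 -> hit
Hits: 2.

2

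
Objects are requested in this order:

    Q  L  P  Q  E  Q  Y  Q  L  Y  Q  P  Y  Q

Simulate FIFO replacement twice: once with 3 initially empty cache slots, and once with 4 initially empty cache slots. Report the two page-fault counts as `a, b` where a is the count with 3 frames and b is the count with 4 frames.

3 frames: F F F . F F F . F . . F . F → 9 faults.
4 frames: F F F . F . F F F . . F . . → 8 faults.
8 < 9: adding a frame reduced faults, as is typical.

9, 8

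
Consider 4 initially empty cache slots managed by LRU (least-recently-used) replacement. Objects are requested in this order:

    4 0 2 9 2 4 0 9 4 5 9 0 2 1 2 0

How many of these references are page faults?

7

4 → fault, frames {4}
0 → fault, frames {4,0}
2 → fault, frames {4,0,2}
9 → fault, frames {4,0,2,9}
2 → hit
4 → hit
0 → hit
9 → hit
4 → hit
5 → fault, evict 2, frames {0,9,4,5}
9 → hit
0 → hit
2 → fault, evict 4, frames {5,9,0,2}
1 → fault, evict 5, frames {9,0,2,1}
2 → hit
0 → hit
Page faults: 7.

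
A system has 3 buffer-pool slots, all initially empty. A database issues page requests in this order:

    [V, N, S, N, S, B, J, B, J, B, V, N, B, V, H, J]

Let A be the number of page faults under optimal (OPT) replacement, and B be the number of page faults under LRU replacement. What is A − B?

Under OPT: F F F . . F F . . . . F . . F F → 8 faults.
Under LRU: F F F . . F F . . . F F . . F F → 9 faults.
A − B = 8 − 9 = -1.

-1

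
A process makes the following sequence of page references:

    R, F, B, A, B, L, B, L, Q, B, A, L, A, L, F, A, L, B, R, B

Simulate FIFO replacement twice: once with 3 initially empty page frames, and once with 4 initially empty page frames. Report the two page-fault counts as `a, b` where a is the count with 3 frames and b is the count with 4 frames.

3 frames: F F F F . F . . F F F F . . F . . F F . → 12 faults.
4 frames: F F F F . F . . F . . . . . F . . F F . → 9 faults.
9 < 12: adding a frame reduced faults, as is typical.

12, 9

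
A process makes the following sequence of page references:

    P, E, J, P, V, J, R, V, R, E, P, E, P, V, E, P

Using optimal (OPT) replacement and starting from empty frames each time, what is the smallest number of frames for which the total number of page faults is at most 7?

3

f=1: 16 faults
f=2: 9 faults
f=3: 6 faults
f=4: 5 faults
f=5: 5 faults
Smallest f with faults ≤ 7 is 3.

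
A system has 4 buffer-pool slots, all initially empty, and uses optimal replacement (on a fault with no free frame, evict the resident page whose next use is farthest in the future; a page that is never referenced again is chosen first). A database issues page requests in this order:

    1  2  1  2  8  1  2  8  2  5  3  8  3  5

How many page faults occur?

5

1 → miss, frames {1}
2 → miss, frames {1,2}
1 → hit
2 → hit
8 → miss, frames {1,2,8}
1 → hit
2 → hit
8 → hit
2 → hit
5 → miss, frames {1,2,8,5}
3 → miss, evict 2, frames {1,8,5,3}
8 → hit
3 → hit
5 → hit
Page faults: 5.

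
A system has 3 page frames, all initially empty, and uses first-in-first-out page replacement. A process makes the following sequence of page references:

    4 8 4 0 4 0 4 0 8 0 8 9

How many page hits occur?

4: miss, frames {4}
8: miss, frames {4,8}
4: hit
0: miss, frames {4,8,0}
4: hit
0: hit
4: hit
0: hit
8: hit
0: hit
8: hit
9: miss, evict 4, frames {8,0,9}
Hits: 8.

8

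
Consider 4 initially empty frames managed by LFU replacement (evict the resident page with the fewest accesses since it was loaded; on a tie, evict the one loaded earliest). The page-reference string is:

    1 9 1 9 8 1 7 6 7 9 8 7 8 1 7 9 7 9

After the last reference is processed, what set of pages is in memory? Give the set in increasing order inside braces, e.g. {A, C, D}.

1 -> miss, frames [1]
9 -> miss, frames [1, 9]
1 -> hit
9 -> hit
8 -> miss, frames [1, 9, 8]
1 -> hit
7 -> miss, frames [1, 9, 8, 7]
6 -> miss, evict 8, frames [1, 9, 7, 6]
7 -> hit
9 -> hit
8 -> miss, evict 6, frames [1, 9, 7, 8]
7 -> hit
8 -> hit
1 -> hit
7 -> hit
9 -> hit
7 -> hit
9 -> hit

{1, 7, 8, 9}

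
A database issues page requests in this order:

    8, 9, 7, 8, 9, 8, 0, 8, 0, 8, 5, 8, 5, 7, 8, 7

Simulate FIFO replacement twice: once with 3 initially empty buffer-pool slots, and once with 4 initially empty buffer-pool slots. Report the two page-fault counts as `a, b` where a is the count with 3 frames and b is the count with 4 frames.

3 frames: F F F . . . F F . . F . . F . . → 7 faults.
4 frames: F F F . . . F . . . F F . . . . → 6 faults.
6 < 7: adding a frame reduced faults, as is typical.

7, 6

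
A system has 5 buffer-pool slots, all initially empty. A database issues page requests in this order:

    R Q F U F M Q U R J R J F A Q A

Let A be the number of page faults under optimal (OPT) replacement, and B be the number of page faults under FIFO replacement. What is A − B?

Under OPT: F F F F . F . . . F . . . F . . → 7 faults.
Under FIFO: F F F F . F . . . F F . . F F . → 9 faults.
A − B = 7 − 9 = -2.

-2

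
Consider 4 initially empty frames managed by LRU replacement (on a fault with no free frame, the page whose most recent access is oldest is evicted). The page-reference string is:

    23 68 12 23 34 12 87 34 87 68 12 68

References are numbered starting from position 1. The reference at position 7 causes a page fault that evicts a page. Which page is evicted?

pos 1: 23 -> miss, frames [23]
pos 2: 68 -> miss, frames [23, 68]
pos 3: 12 -> miss, frames [23, 68, 12]
pos 4: 23 -> hit
pos 5: 34 -> miss, frames [68, 12, 23, 34]
pos 6: 12 -> hit
pos 7: 87 -> miss, evict 68, frames [23, 34, 12, 87]
At position 7, page 68 is evicted.

68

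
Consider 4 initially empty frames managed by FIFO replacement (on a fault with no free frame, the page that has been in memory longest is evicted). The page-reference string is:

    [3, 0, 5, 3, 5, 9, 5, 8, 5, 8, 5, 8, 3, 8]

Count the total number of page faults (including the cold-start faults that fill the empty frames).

6

3 → miss, frames [3]
0 → miss, frames [3, 0]
5 → miss, frames [3, 0, 5]
3 → hit
5 → hit
9 → miss, frames [3, 0, 5, 9]
5 → hit
8 → miss, evict 3, frames [0, 5, 9, 8]
5 → hit
8 → hit
5 → hit
8 → hit
3 → miss, evict 0, frames [5, 9, 8, 3]
8 → hit
Page faults: 6.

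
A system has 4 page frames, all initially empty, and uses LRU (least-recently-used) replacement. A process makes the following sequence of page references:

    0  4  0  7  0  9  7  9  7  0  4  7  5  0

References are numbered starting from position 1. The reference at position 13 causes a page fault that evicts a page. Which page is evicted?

9

pos 1: 0: miss, frames (0)
pos 2: 4: miss, frames (0 4)
pos 3: 0: hit
pos 4: 7: miss, frames (4 0 7)
pos 5: 0: hit
pos 6: 9: miss, frames (4 7 0 9)
pos 7: 7: hit
pos 8: 9: hit
pos 9: 7: hit
pos 10: 0: hit
pos 11: 4: hit
pos 12: 7: hit
pos 13: 5: miss, evict 9, frames (0 4 7 5)
At position 13, page 9 is evicted.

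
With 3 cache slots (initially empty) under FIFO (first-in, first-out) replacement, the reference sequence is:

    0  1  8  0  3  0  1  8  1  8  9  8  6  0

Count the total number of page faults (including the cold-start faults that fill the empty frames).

10

0 → miss, frames (0)
1 → miss, frames (0 1)
8 → miss, frames (0 1 8)
0 → hit
3 → miss, evict 0, frames (1 8 3)
0 → miss, evict 1, frames (8 3 0)
1 → miss, evict 8, frames (3 0 1)
8 → miss, evict 3, frames (0 1 8)
1 → hit
8 → hit
9 → miss, evict 0, frames (1 8 9)
8 → hit
6 → miss, evict 1, frames (8 9 6)
0 → miss, evict 8, frames (9 6 0)
Page faults: 10.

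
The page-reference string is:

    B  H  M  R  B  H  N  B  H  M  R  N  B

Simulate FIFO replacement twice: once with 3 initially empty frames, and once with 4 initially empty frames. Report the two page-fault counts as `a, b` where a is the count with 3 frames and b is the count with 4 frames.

3 frames: F F F F F F F . . F F . F → 10 faults.
4 frames: F F F F . . F F F F F F F → 11 faults.
11 > 10: adding a frame increased faults — Belady's anomaly.

10, 11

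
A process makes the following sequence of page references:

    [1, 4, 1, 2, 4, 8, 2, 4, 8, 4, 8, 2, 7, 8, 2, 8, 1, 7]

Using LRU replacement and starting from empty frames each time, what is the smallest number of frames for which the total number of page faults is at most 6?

f=1: 18 faults
f=2: 14 faults
f=3: 7 faults
f=4: 6 faults
f=5: 5 faults
Smallest f with faults ≤ 6 is 4.

4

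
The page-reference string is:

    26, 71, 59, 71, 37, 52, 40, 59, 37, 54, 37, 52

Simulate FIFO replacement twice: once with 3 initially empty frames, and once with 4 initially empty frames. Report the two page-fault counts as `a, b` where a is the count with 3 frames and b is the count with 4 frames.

10, 7

3 frames: F F F . F F F F F F . F → 10 faults.
4 frames: F F F . F F F . . F . . → 7 faults.
7 < 10: adding a frame reduced faults, as is typical.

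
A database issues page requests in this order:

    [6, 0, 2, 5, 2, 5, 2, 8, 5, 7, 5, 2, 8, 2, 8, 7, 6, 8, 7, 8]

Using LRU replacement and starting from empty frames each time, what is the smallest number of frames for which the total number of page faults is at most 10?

f=1: 20 faults
f=2: 13 faults
f=3: 10 faults
f=4: 7 faults
f=5: 7 faults
f=6: 6 faults
Smallest f with faults ≤ 10 is 3.

3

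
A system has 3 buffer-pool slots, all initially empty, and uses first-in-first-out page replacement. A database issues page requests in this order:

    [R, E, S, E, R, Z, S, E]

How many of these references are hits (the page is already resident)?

4

R: miss, frames (R)
E: miss, frames (R E)
S: miss, frames (R E S)
E: hit
R: hit
Z: miss, evict R, frames (E S Z)
S: hit
E: hit
Hits: 4.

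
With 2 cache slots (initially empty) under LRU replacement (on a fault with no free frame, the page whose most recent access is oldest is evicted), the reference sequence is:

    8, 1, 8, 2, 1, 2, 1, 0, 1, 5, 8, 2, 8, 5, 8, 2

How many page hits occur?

8 -> miss, frames {8}
1 -> miss, frames {8,1}
8 -> hit
2 -> miss, evict 1, frames {8,2}
1 -> miss, evict 8, frames {2,1}
2 -> hit
1 -> hit
0 -> miss, evict 2, frames {1,0}
1 -> hit
5 -> miss, evict 0, frames {1,5}
8 -> miss, evict 1, frames {5,8}
2 -> miss, evict 5, frames {8,2}
8 -> hit
5 -> miss, evict 2, frames {8,5}
8 -> hit
2 -> miss, evict 5, frames {8,2}
Hits: 6.

6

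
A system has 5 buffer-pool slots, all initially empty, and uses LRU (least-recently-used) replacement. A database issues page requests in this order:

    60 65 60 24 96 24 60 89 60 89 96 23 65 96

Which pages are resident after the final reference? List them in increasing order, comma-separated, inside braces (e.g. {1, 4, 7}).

60 -> fault, frames [60]
65 -> fault, frames [60, 65]
60 -> hit
24 -> fault, frames [65, 60, 24]
96 -> fault, frames [65, 60, 24, 96]
24 -> hit
60 -> hit
89 -> fault, frames [65, 96, 24, 60, 89]
60 -> hit
89 -> hit
96 -> hit
23 -> fault, evict 65, frames [24, 60, 89, 96, 23]
65 -> fault, evict 24, frames [60, 89, 96, 23, 65]
96 -> hit

{23, 60, 65, 89, 96}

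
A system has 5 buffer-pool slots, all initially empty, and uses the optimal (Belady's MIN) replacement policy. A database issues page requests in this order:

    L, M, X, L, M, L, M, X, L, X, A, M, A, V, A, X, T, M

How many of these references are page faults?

L: miss, frames {L}
M: miss, frames {L,M}
X: miss, frames {L,M,X}
L: hit
M: hit
L: hit
M: hit
X: hit
L: hit
X: hit
A: miss, frames {L,M,X,A}
M: hit
A: hit
V: miss, frames {L,M,X,A,V}
A: hit
X: hit
T: miss, evict V, frames {L,M,X,A,T}
M: hit
Page faults: 6.

6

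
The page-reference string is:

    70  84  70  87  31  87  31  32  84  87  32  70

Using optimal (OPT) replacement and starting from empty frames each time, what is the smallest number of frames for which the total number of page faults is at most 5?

4

f=1: 12 faults
f=2: 8 faults
f=3: 6 faults
f=4: 5 faults
f=5: 5 faults
Smallest f with faults ≤ 5 is 4.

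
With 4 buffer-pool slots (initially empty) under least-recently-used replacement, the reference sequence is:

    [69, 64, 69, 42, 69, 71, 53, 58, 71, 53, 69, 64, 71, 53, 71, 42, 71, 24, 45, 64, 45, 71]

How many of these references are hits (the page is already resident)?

11

69 → fault, frames [69]
64 → fault, frames [69, 64]
69 → hit
42 → fault, frames [64, 69, 42]
69 → hit
71 → fault, frames [64, 42, 69, 71]
53 → fault, evict 64, frames [42, 69, 71, 53]
58 → fault, evict 42, frames [69, 71, 53, 58]
71 → hit
53 → hit
69 → hit
64 → fault, evict 58, frames [71, 53, 69, 64]
71 → hit
53 → hit
71 → hit
42 → fault, evict 69, frames [64, 53, 71, 42]
71 → hit
24 → fault, evict 64, frames [53, 42, 71, 24]
45 → fault, evict 53, frames [42, 71, 24, 45]
64 → fault, evict 42, frames [71, 24, 45, 64]
45 → hit
71 → hit
Hits: 11.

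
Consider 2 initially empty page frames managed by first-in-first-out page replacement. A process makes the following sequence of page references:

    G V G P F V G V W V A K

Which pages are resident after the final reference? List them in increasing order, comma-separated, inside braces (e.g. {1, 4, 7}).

G -> fault, frames [G]
V -> fault, frames [G, V]
G -> hit
P -> fault, evict G, frames [V, P]
F -> fault, evict V, frames [P, F]
V -> fault, evict P, frames [F, V]
G -> fault, evict F, frames [V, G]
V -> hit
W -> fault, evict V, frames [G, W]
V -> fault, evict G, frames [W, V]
A -> fault, evict W, frames [V, A]
K -> fault, evict V, frames [A, K]

{A, K}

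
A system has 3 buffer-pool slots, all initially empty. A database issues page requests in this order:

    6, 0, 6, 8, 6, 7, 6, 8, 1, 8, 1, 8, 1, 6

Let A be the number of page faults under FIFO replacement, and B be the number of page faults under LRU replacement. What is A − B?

Under FIFO: F F . F . F F . F F . . . . → 7 faults.
Under LRU: F F . F . F . . F . . . . . → 5 faults.
A − B = 7 − 5 = 2.

2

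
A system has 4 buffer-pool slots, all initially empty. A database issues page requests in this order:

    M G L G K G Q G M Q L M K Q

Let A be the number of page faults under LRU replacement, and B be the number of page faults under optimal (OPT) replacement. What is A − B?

Under LRU: F F F . F . F . F . F . F . → 8 faults.
Under OPT: F F F . F . F . . . . . F . → 6 faults.
A − B = 8 − 6 = 2.

2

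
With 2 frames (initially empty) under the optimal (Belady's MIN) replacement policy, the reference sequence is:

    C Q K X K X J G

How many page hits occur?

2

C → fault, frames [C]
Q → fault, frames [C, Q]
K → fault, evict Q, frames [C, K]
X → fault, evict C, frames [K, X]
K → hit
X → hit
J → fault, evict X, frames [K, J]
G → fault, evict J, frames [K, G]
Hits: 2.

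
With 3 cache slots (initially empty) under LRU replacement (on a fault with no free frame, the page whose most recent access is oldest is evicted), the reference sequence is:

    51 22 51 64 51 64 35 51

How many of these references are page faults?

4

51 -> fault, frames {51}
22 -> fault, frames {51,22}
51 -> hit
64 -> fault, frames {22,51,64}
51 -> hit
64 -> hit
35 -> fault, evict 22, frames {51,64,35}
51 -> hit
Page faults: 4.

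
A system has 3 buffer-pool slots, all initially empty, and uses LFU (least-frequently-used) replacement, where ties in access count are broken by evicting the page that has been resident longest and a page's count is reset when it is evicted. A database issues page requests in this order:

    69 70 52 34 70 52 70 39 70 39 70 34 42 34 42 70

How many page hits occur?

7

69 → miss, frames {69}
70 → miss, frames {69,70}
52 → miss, frames {69,70,52}
34 → miss, evict 69, frames {70,52,34}
70 → hit
52 → hit
70 → hit
39 → miss, evict 34, frames {70,52,39}
70 → hit
39 → hit
70 → hit
34 → miss, evict 52, frames {70,39,34}
42 → miss, evict 34, frames {70,39,42}
34 → miss, evict 42, frames {70,39,34}
42 → miss, evict 34, frames {70,39,42}
70 → hit
Hits: 7.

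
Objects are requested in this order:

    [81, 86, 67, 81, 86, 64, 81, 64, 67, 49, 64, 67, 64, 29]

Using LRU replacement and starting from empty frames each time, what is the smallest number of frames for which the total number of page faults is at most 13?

f=1: 14 faults
f=2: 12 faults
f=3: 7 faults
f=4: 6 faults
f=5: 6 faults
f=6: 6 faults
Smallest f with faults ≤ 13 is 2.

2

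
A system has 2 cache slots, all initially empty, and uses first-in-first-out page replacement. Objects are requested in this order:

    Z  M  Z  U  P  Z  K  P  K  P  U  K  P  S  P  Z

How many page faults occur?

Z: miss, frames [Z]
M: miss, frames [Z, M]
Z: hit
U: miss, evict Z, frames [M, U]
P: miss, evict M, frames [U, P]
Z: miss, evict U, frames [P, Z]
K: miss, evict P, frames [Z, K]
P: miss, evict Z, frames [K, P]
K: hit
P: hit
U: miss, evict K, frames [P, U]
K: miss, evict P, frames [U, K]
P: miss, evict U, frames [K, P]
S: miss, evict K, frames [P, S]
P: hit
Z: miss, evict P, frames [S, Z]
Page faults: 12.

12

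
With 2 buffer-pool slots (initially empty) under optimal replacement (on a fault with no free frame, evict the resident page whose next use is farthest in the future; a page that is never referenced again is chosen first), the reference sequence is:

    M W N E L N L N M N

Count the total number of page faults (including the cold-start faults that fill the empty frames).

M -> fault, frames [M]
W -> fault, frames [M, W]
N -> fault, evict W, frames [M, N]
E -> fault, evict M, frames [N, E]
L -> fault, evict E, frames [N, L]
N -> hit
L -> hit
N -> hit
M -> fault, evict L, frames [N, M]
N -> hit
Page faults: 6.

6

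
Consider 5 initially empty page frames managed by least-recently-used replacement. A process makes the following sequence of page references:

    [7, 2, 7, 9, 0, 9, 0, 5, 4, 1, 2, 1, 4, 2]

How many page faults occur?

7 → fault, frames (7)
2 → fault, frames (7 2)
7 → hit
9 → fault, frames (2 7 9)
0 → fault, frames (2 7 9 0)
9 → hit
0 → hit
5 → fault, frames (2 7 9 0 5)
4 → fault, evict 2, frames (7 9 0 5 4)
1 → fault, evict 7, frames (9 0 5 4 1)
2 → fault, evict 9, frames (0 5 4 1 2)
1 → hit
4 → hit
2 → hit
Page faults: 8.

8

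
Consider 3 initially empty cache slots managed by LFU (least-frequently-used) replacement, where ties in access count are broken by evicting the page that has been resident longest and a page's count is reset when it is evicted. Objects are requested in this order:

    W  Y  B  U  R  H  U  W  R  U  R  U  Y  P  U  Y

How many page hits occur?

5

W → fault, frames [W]
Y → fault, frames [W, Y]
B → fault, frames [W, Y, B]
U → fault, evict W, frames [Y, B, U]
R → fault, evict Y, frames [B, U, R]
H → fault, evict B, frames [U, R, H]
U → hit
W → fault, evict R, frames [U, H, W]
R → fault, evict H, frames [U, W, R]
U → hit
R → hit
U → hit
Y → fault, evict W, frames [U, R, Y]
P → fault, evict Y, frames [U, R, P]
U → hit
Y → fault, evict P, frames [U, R, Y]
Hits: 5.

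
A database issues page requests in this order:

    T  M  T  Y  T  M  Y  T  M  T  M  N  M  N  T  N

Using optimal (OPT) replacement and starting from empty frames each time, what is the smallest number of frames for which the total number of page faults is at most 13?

2

f=1: 16 faults
f=2: 7 faults
f=3: 4 faults
f=4: 4 faults
Smallest f with faults ≤ 13 is 2.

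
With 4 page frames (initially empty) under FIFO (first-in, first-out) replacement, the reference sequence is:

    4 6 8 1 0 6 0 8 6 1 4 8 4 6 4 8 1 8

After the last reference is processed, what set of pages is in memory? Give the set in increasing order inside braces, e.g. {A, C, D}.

4 → miss, frames {4}
6 → miss, frames {4,6}
8 → miss, frames {4,6,8}
1 → miss, frames {4,6,8,1}
0 → miss, evict 4, frames {6,8,1,0}
6 → hit
0 → hit
8 → hit
6 → hit
1 → hit
4 → miss, evict 6, frames {8,1,0,4}
8 → hit
4 → hit
6 → miss, evict 8, frames {1,0,4,6}
4 → hit
8 → miss, evict 1, frames {0,4,6,8}
1 → miss, evict 0, frames {4,6,8,1}
8 → hit

{1, 4, 6, 8}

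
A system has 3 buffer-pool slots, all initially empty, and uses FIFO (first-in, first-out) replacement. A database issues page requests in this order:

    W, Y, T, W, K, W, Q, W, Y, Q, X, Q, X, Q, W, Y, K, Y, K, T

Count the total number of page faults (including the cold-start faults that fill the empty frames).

12

W → fault, frames {W}
Y → fault, frames {W,Y}
T → fault, frames {W,Y,T}
W → hit
K → fault, evict W, frames {Y,T,K}
W → fault, evict Y, frames {T,K,W}
Q → fault, evict T, frames {K,W,Q}
W → hit
Y → fault, evict K, frames {W,Q,Y}
Q → hit
X → fault, evict W, frames {Q,Y,X}
Q → hit
X → hit
Q → hit
W → fault, evict Q, frames {Y,X,W}
Y → hit
K → fault, evict Y, frames {X,W,K}
Y → fault, evict X, frames {W,K,Y}
K → hit
T → fault, evict W, frames {K,Y,T}
Page faults: 12.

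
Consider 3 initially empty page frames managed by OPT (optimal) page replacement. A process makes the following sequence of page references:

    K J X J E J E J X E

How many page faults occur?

K -> miss, frames (K)
J -> miss, frames (K J)
X -> miss, frames (K J X)
J -> hit
E -> miss, evict K, frames (J X E)
J -> hit
E -> hit
J -> hit
X -> hit
E -> hit
Page faults: 4.

4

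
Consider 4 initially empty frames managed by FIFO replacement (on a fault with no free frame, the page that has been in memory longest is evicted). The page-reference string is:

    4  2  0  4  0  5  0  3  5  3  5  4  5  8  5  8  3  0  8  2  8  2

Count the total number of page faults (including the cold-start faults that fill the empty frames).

9

4 -> miss, frames [4]
2 -> miss, frames [4, 2]
0 -> miss, frames [4, 2, 0]
4 -> hit
0 -> hit
5 -> miss, frames [4, 2, 0, 5]
0 -> hit
3 -> miss, evict 4, frames [2, 0, 5, 3]
5 -> hit
3 -> hit
5 -> hit
4 -> miss, evict 2, frames [0, 5, 3, 4]
5 -> hit
8 -> miss, evict 0, frames [5, 3, 4, 8]
5 -> hit
8 -> hit
3 -> hit
0 -> miss, evict 5, frames [3, 4, 8, 0]
8 -> hit
2 -> miss, evict 3, frames [4, 8, 0, 2]
8 -> hit
2 -> hit
Page faults: 9.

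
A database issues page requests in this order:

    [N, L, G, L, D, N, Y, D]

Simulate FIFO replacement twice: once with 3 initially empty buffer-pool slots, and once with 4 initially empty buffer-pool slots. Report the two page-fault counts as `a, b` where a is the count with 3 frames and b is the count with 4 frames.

6, 5

3 frames: F F F . F F F . → 6 faults.
4 frames: F F F . F . F . → 5 faults.
5 < 6: adding a frame reduced faults, as is typical.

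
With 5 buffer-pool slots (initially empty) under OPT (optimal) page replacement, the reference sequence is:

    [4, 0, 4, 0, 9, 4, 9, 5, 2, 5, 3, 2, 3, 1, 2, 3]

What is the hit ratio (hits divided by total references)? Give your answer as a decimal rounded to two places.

4 -> fault, frames {4}
0 -> fault, frames {4,0}
4 -> hit
0 -> hit
9 -> fault, frames {4,0,9}
4 -> hit
9 -> hit
5 -> fault, frames {4,0,9,5}
2 -> fault, frames {4,0,9,5,2}
5 -> hit
3 -> fault, evict 5, frames {4,0,9,2,3}
2 -> hit
3 -> hit
1 -> fault, evict 9, frames {4,0,2,3,1}
2 -> hit
3 -> hit
Hits: 9 of 16 references → 9/16 = 0.5625.

0.56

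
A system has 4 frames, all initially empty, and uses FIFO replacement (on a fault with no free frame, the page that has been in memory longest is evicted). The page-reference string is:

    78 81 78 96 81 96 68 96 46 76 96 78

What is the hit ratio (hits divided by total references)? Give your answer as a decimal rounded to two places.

0.42

78 -> fault, frames {78}
81 -> fault, frames {78,81}
78 -> hit
96 -> fault, frames {78,81,96}
81 -> hit
96 -> hit
68 -> fault, frames {78,81,96,68}
96 -> hit
46 -> fault, evict 78, frames {81,96,68,46}
76 -> fault, evict 81, frames {96,68,46,76}
96 -> hit
78 -> fault, evict 96, frames {68,46,76,78}
Hits: 5 of 12 references → 5/12 = 0.4167.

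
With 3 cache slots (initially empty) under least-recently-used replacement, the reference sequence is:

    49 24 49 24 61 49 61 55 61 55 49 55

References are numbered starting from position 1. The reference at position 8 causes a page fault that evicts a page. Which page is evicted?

24

pos 1: 49 -> miss, frames (49)
pos 2: 24 -> miss, frames (49 24)
pos 3: 49 -> hit
pos 4: 24 -> hit
pos 5: 61 -> miss, frames (49 24 61)
pos 6: 49 -> hit
pos 7: 61 -> hit
pos 8: 55 -> miss, evict 24, frames (49 61 55)
At position 8, page 24 is evicted.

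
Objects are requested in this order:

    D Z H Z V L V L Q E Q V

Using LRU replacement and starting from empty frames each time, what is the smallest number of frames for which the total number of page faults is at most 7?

f=1: 12 faults
f=2: 8 faults
f=3: 8 faults
f=4: 7 faults
f=5: 7 faults
f=6: 7 faults
f=7: 7 faults
Smallest f with faults ≤ 7 is 4.

4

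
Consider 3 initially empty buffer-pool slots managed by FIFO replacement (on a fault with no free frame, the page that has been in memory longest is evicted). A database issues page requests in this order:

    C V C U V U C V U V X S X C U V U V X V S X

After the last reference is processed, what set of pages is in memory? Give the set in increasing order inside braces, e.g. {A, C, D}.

C → fault, frames {C}
V → fault, frames {C,V}
C → hit
U → fault, frames {C,V,U}
V → hit
U → hit
C → hit
V → hit
U → hit
V → hit
X → fault, evict C, frames {V,U,X}
S → fault, evict V, frames {U,X,S}
X → hit
C → fault, evict U, frames {X,S,C}
U → fault, evict X, frames {S,C,U}
V → fault, evict S, frames {C,U,V}
U → hit
V → hit
X → fault, evict C, frames {U,V,X}
V → hit
S → fault, evict U, frames {V,X,S}
X → hit

{S, V, X}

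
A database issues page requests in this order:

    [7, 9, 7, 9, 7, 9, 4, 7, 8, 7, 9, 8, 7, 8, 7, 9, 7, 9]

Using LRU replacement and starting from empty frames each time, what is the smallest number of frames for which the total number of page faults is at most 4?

f=1: 18 faults
f=2: 9 faults
f=3: 5 faults
f=4: 4 faults
Smallest f with faults ≤ 4 is 4.

4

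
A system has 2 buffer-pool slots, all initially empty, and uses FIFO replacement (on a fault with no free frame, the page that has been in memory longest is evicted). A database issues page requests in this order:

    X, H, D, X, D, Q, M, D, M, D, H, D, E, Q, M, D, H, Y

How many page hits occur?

X: miss, frames (X)
H: miss, frames (X H)
D: miss, evict X, frames (H D)
X: miss, evict H, frames (D X)
D: hit
Q: miss, evict D, frames (X Q)
M: miss, evict X, frames (Q M)
D: miss, evict Q, frames (M D)
M: hit
D: hit
H: miss, evict M, frames (D H)
D: hit
E: miss, evict D, frames (H E)
Q: miss, evict H, frames (E Q)
M: miss, evict E, frames (Q M)
D: miss, evict Q, frames (M D)
H: miss, evict M, frames (D H)
Y: miss, evict D, frames (H Y)
Hits: 4.

4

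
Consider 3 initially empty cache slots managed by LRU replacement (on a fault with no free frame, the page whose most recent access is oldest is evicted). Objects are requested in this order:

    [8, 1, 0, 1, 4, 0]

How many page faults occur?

8: miss, frames (8)
1: miss, frames (8 1)
0: miss, frames (8 1 0)
1: hit
4: miss, evict 8, frames (0 1 4)
0: hit
Page faults: 4.

4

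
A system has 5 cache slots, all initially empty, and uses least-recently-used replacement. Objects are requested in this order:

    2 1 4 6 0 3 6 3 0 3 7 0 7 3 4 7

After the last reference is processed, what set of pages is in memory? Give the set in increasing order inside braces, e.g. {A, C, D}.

2 → miss, frames {2}
1 → miss, frames {2,1}
4 → miss, frames {2,1,4}
6 → miss, frames {2,1,4,6}
0 → miss, frames {2,1,4,6,0}
3 → miss, evict 2, frames {1,4,6,0,3}
6 → hit
3 → hit
0 → hit
3 → hit
7 → miss, evict 1, frames {4,6,0,3,7}
0 → hit
7 → hit
3 → hit
4 → hit
7 → hit

{0, 3, 4, 6, 7}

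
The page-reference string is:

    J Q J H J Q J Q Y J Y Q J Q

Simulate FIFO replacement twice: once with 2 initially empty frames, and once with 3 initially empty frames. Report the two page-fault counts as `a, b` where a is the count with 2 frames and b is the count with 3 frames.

8, 6

2 frames: F F . F F F . . F F . F . . → 8 faults.
3 frames: F F . F . . . . F F . F . . → 6 faults.
6 < 8: adding a frame reduced faults, as is typical.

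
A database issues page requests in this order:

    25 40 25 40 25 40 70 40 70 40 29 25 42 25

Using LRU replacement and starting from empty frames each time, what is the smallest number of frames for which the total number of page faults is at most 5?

f=1: 14 faults
f=2: 6 faults
f=3: 6 faults
f=4: 5 faults
f=5: 5 faults
Smallest f with faults ≤ 5 is 4.

4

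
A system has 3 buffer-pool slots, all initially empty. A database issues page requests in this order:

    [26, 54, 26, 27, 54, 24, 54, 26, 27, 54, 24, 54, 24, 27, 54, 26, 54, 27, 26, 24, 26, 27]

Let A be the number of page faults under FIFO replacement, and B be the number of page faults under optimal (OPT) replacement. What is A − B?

2

Under FIFO: F F . F . F . F . F . . . F . . . . . F F . → 9 faults.
Under OPT: F F . F . F . . F . . . . . . F . . . F . . → 7 faults.
A − B = 9 − 7 = 2.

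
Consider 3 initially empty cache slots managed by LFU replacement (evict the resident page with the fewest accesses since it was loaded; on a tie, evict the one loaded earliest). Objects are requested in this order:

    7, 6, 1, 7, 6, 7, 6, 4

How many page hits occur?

7: miss, frames (7)
6: miss, frames (7 6)
1: miss, frames (7 6 1)
7: hit
6: hit
7: hit
6: hit
4: miss, evict 1, frames (7 6 4)
Hits: 4.

4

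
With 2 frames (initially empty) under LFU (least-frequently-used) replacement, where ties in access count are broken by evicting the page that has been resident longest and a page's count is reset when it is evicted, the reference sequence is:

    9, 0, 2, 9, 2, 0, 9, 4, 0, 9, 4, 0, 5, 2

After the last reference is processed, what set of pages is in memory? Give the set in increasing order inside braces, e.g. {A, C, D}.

9 -> miss, frames {9}
0 -> miss, frames {9,0}
2 -> miss, evict 9, frames {0,2}
9 -> miss, evict 0, frames {2,9}
2 -> hit
0 -> miss, evict 9, frames {2,0}
9 -> miss, evict 0, frames {2,9}
4 -> miss, evict 9, frames {2,4}
0 -> miss, evict 4, frames {2,0}
9 -> miss, evict 0, frames {2,9}
4 -> miss, evict 9, frames {2,4}
0 -> miss, evict 4, frames {2,0}
5 -> miss, evict 0, frames {2,5}
2 -> hit

{2, 5}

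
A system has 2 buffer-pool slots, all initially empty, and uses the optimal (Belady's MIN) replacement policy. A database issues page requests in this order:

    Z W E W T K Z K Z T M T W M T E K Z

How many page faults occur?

Z: fault, frames (Z)
W: fault, frames (Z W)
E: fault, evict Z, frames (W E)
W: hit
T: fault, evict E, frames (W T)
K: fault, evict W, frames (T K)
Z: fault, evict T, frames (K Z)
K: hit
Z: hit
T: fault, evict Z, frames (K T)
M: fault, evict K, frames (T M)
T: hit
W: fault, evict T, frames (M W)
M: hit
T: fault, evict W, frames (M T)
E: fault, evict T, frames (M E)
K: fault, evict E, frames (M K)
Z: fault, evict K, frames (M Z)
Page faults: 13.

13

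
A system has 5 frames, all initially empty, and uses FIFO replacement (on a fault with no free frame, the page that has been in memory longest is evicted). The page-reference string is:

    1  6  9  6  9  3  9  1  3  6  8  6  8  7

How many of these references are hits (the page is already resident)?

8

1: miss, frames [1]
6: miss, frames [1, 6]
9: miss, frames [1, 6, 9]
6: hit
9: hit
3: miss, frames [1, 6, 9, 3]
9: hit
1: hit
3: hit
6: hit
8: miss, frames [1, 6, 9, 3, 8]
6: hit
8: hit
7: miss, evict 1, frames [6, 9, 3, 8, 7]
Hits: 8.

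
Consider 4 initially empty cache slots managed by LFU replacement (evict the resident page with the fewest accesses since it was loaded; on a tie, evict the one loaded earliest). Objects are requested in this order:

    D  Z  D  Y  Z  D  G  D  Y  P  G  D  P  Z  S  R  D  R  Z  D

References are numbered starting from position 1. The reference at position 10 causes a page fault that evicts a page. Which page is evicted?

pos 1: D → miss, frames {D}
pos 2: Z → miss, frames {D,Z}
pos 3: D → hit
pos 4: Y → miss, frames {D,Z,Y}
pos 5: Z → hit
pos 6: D → hit
pos 7: G → miss, frames {D,Z,Y,G}
pos 8: D → hit
pos 9: Y → hit
pos 10: P → miss, evict G, frames {D,Z,Y,P}
At position 10, page G is evicted.

G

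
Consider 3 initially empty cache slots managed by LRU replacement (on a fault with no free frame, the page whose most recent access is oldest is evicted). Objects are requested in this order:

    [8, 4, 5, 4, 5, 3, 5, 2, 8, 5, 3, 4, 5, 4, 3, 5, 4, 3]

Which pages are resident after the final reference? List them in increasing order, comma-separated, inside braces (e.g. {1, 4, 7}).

8 → miss, frames {8}
4 → miss, frames {8,4}
5 → miss, frames {8,4,5}
4 → hit
5 → hit
3 → miss, evict 8, frames {4,5,3}
5 → hit
2 → miss, evict 4, frames {3,5,2}
8 → miss, evict 3, frames {5,2,8}
5 → hit
3 → miss, evict 2, frames {8,5,3}
4 → miss, evict 8, frames {5,3,4}
5 → hit
4 → hit
3 → hit
5 → hit
4 → hit
3 → hit

{3, 4, 5}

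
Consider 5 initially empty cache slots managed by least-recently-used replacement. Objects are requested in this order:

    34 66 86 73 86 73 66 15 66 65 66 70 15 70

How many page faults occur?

7

34 -> miss, frames {34}
66 -> miss, frames {34,66}
86 -> miss, frames {34,66,86}
73 -> miss, frames {34,66,86,73}
86 -> hit
73 -> hit
66 -> hit
15 -> miss, frames {34,86,73,66,15}
66 -> hit
65 -> miss, evict 34, frames {86,73,15,66,65}
66 -> hit
70 -> miss, evict 86, frames {73,15,65,66,70}
15 -> hit
70 -> hit
Page faults: 7.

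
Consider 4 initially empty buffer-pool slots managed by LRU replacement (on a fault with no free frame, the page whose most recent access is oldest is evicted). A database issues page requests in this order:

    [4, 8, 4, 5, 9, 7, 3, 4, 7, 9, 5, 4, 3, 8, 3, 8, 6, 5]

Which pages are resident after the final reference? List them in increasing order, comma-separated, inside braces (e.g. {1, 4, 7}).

4: miss, frames (4)
8: miss, frames (4 8)
4: hit
5: miss, frames (8 4 5)
9: miss, frames (8 4 5 9)
7: miss, evict 8, frames (4 5 9 7)
3: miss, evict 4, frames (5 9 7 3)
4: miss, evict 5, frames (9 7 3 4)
7: hit
9: hit
5: miss, evict 3, frames (4 7 9 5)
4: hit
3: miss, evict 7, frames (9 5 4 3)
8: miss, evict 9, frames (5 4 3 8)
3: hit
8: hit
6: miss, evict 5, frames (4 3 8 6)
5: miss, evict 4, frames (3 8 6 5)

{3, 5, 6, 8}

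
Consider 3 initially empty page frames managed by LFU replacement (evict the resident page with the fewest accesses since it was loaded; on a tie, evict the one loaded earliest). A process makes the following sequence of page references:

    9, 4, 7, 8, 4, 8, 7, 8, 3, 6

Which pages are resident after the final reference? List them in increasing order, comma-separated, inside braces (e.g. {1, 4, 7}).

{6, 7, 8}

9: fault, frames (9)
4: fault, frames (9 4)
7: fault, frames (9 4 7)
8: fault, evict 9, frames (4 7 8)
4: hit
8: hit
7: hit
8: hit
3: fault, evict 4, frames (7 8 3)
6: fault, evict 3, frames (7 8 6)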